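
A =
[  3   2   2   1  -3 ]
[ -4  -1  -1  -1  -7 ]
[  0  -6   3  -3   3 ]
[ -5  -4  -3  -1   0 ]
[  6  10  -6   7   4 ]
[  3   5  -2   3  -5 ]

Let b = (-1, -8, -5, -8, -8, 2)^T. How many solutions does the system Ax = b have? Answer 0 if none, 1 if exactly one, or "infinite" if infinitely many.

0

Row reduce the augmented matrix [A | b].
R2 ← R2 + (4/3)·R1: [0, 5/3, 5/3, 1/3, -11, -28/3]
R4 ← R4 + (5/3)·R1: [0, -2/3, 1/3, 2/3, -5, -29/3]
R5 ← R5 − (2)·R1: [0, 6, -10, 5, 10, -6]
R6 ← R6 − R1: [0, 3, -4, 2, -2, 3]
R3 ← R3 + (18/5)·R2: [0, 0, 9, -9/5, -183/5, -193/5]
R4 ← R4 + (2/5)·R2: [0, 0, 1, 4/5, -47/5, -67/5]
R5 ← R5 − (18/5)·R2: [0, 0, -16, 19/5, 248/5, 138/5]
R6 ← R6 − (9/5)·R2: [0, 0, -7, 7/5, 89/5, 99/5]
R4 ← R4 − (1/9)·R3: [0, 0, 0, 1, -16/3, -82/9]
R5 ← R5 + (16/9)·R3: [0, 0, 0, 3/5, -232/15, -1846/45]
R6 ← R6 + (7/9)·R3: [0, 0, 0, 0, -32/3, -92/9]
R5 ← R5 − (3/5)·R4: [0, 0, 0, 0, -184/15, -320/9]
R6 ← R6 − (20/23)·R5: [0, 0, 0, 0, 0, 476/23]
The echelon form has 6 nonzero rows; the last pivot sits in the augmented column, so rank(A) = 5 but rank([A|b]) = 6.
Since the ranks differ, the system is inconsistent.
It has no solutions.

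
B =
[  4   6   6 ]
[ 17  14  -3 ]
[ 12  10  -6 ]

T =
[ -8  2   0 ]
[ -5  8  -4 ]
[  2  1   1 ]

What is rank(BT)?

First compute BT:
[[-50,  62, -18],
 [-212, 143, -59],
 [-158,  98, -46]]
Now row reduce the product.
R2 ← R2 − (106/25)·R1: [0, -2997/25, 433/25]
R3 ← R3 − (79/25)·R1: [0, -2448/25, 272/25]
R3 ← R3 − (272/333)·R2: [0, 0, -1088/333]
3 nonzero rows, so rank(BT) = 3.

3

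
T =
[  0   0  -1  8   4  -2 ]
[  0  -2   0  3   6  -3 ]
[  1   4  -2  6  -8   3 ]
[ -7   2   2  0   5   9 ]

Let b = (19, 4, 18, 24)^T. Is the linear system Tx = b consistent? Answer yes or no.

yes

Row reduce the augmented matrix [T | b].
Swap R1 ↔ R3
R4 ← R4 + (7)·R1: [0, 30, -12, 42, -51, 30, 150]
R4 ← R4 + (15)·R2: [0, 0, -12, 87, 39, -15, 210]
R4 ← R4 − (12)·R3: [0, 0, 0, -9, -9, 9, -18]
The echelon form has 4 nonzero rows, and every pivot lies in the first 6 columns, so rank(T) = rank([T|b]) = 4.
The system is consistent.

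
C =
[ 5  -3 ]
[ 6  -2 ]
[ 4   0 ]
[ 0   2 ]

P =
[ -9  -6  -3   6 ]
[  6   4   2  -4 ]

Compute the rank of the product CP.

1

First compute CP:
[[-63, -42, -21,  42],
 [-66, -44, -22,  44],
 [-36, -24, -12,  24],
 [ 12,   8,   4,  -8]]
Now row reduce the product.
R2 ← R2 − (22/21)·R1: [0, 0, 0, 0]
R3 ← R3 − (4/7)·R1: [0, 0, 0, 0]
R4 ← R4 + (4/21)·R1: [0, 0, 0, 0]
1 nonzero row, so rank(CP) = 1.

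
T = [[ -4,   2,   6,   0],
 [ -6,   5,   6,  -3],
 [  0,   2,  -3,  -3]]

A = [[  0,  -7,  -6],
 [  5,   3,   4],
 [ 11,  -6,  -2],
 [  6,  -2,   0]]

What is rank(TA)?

2

First compute TA:
[[ 76,  -2,  20],
 [ 73,  27,  44],
 [-41,  30,  14]]
Now row reduce the product.
R2 ← R2 − (73/76)·R1: [0, 1099/38, 471/19]
R3 ← R3 + (41/76)·R1: [0, 1099/38, 471/19]
R3 ← R3 − R2: [0, 0, 0]
2 nonzero rows, so rank(TA) = 2.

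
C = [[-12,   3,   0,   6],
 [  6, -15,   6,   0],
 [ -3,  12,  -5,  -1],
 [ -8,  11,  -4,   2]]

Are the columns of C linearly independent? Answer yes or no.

no

Row reduce C to echelon form.
R2 ← R2 + (1/2)·R1: [0, -27/2, 6, 3]
R3 ← R3 − (1/4)·R1: [0, 45/4, -5, -5/2]
R4 ← R4 − (2/3)·R1: [0, 9, -4, -2]
R3 ← R3 + (5/6)·R2: [0, 0, 0, 0]
R4 ← R4 + (2/3)·R2: [0, 0, 0, 0]
2 pivots among 4 columns.
Only 2 < 4 pivot columns, so the columns are linearly dependent.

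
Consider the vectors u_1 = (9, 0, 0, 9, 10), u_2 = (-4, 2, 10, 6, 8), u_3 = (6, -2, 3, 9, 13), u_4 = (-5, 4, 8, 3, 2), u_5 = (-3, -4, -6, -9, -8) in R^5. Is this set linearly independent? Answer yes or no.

Form the matrix with these vectors as rows and row reduce.
R2 ← R2 + (4/9)·R1: [0, 2, 10, 10, 112/9]
R3 ← R3 − (2/3)·R1: [0, -2, 3, 3, 19/3]
R4 ← R4 + (5/9)·R1: [0, 4, 8, 8, 68/9]
R5 ← R5 + (1/3)·R1: [0, -4, -6, -6, -14/3]
R3 ← R3 + R2: [0, 0, 13, 13, 169/9]
R4 ← R4 − (2)·R2: [0, 0, -12, -12, -52/3]
R5 ← R5 + (2)·R2: [0, 0, 14, 14, 182/9]
R4 ← R4 + (12/13)·R3: [0, 0, 0, 0, 0]
R5 ← R5 − (14/13)·R3: [0, 0, 0, 0, 0]
3 nonzero rows, so the 5 vectors span a space of dimension 3.
Since 3 < 5, the vectors are linearly dependent.

no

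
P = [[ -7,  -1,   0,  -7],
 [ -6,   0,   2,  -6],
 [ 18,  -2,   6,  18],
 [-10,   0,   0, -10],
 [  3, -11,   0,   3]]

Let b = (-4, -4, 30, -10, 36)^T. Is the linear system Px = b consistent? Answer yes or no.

Row reduce the augmented matrix [P | b].
R2 ← R2 − (6/7)·R1: [0, 6/7, 2, 0, -4/7]
R3 ← R3 + (18/7)·R1: [0, -32/7, 6, 0, 138/7]
R4 ← R4 − (10/7)·R1: [0, 10/7, 0, 0, -30/7]
R5 ← R5 + (3/7)·R1: [0, -80/7, 0, 0, 240/7]
R3 ← R3 + (16/3)·R2: [0, 0, 50/3, 0, 50/3]
R4 ← R4 − (5/3)·R2: [0, 0, -10/3, 0, -10/3]
R5 ← R5 + (40/3)·R2: [0, 0, 80/3, 0, 80/3]
R4 ← R4 + (1/5)·R3: [0, 0, 0, 0, 0]
R5 ← R5 − (8/5)·R3: [0, 0, 0, 0, 0]
The echelon form has 3 nonzero rows, and every pivot lies in the first 4 columns, so rank(P) = rank([P|b]) = 3.
The system is consistent.

yes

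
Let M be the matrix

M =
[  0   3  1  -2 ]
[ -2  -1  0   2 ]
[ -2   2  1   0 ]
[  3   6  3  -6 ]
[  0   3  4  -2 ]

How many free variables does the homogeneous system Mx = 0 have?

Row reduce to echelon form.
Swap R1 ↔ R2
R3 ← R3 − R1: [0, 3, 1, -2]
R4 ← R4 + (3/2)·R1: [0, 9/2, 3, -3]
R3 ← R3 − R2: [0, 0, 0, 0]
R4 ← R4 − (3/2)·R2: [0, 0, 3/2, 0]
R5 ← R5 − R2: [0, 0, 3, 0]
Swap R3 ↔ R4
R5 ← R5 − (2)·R3: [0, 0, 0, 0]
3 nonzero rows, so rank(M) = 3.
M has 4 columns; by rank–nullity, nullity = 4 − 3 = 1.

1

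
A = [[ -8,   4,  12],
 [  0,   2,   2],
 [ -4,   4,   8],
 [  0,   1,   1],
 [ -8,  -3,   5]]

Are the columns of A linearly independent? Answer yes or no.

no

Row reduce A to echelon form.
R3 ← R3 − (1/2)·R1: [0, 2, 2]
R5 ← R5 − R1: [0, -7, -7]
R3 ← R3 − R2: [0, 0, 0]
R4 ← R4 − (1/2)·R2: [0, 0, 0]
R5 ← R5 + (7/2)·R2: [0, 0, 0]
2 pivots among 3 columns.
Only 2 < 3 pivot columns, so the columns are linearly dependent.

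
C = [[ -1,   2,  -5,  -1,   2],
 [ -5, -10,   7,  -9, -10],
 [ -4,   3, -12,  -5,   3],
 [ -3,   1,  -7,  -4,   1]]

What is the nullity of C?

3

Row reduce to echelon form.
R2 ← R2 − (5)·R1: [0, -20, 32, -4, -20]
R3 ← R3 − (4)·R1: [0, -5, 8, -1, -5]
R4 ← R4 − (3)·R1: [0, -5, 8, -1, -5]
R3 ← R3 − (1/4)·R2: [0, 0, 0, 0, 0]
R4 ← R4 − (1/4)·R2: [0, 0, 0, 0, 0]
2 nonzero rows, so rank(C) = 2.
C has 5 columns; by rank–nullity, nullity = 5 − 2 = 3.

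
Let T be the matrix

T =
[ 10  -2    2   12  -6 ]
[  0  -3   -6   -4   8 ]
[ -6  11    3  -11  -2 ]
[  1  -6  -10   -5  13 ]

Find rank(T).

3

Row reduce to echelon form.
R3 ← R3 + (3/5)·R1: [0, 49/5, 21/5, -19/5, -28/5]
R4 ← R4 − (1/10)·R1: [0, -29/5, -51/5, -31/5, 68/5]
R3 ← R3 + (49/15)·R2: [0, 0, -77/5, -253/15, 308/15]
R4 ← R4 − (29/15)·R2: [0, 0, 7/5, 23/15, -28/15]
R4 ← R4 + (1/11)·R3: [0, 0, 0, 0, 0]
Echelon form has 3 nonzero rows, so rank(T) = 3.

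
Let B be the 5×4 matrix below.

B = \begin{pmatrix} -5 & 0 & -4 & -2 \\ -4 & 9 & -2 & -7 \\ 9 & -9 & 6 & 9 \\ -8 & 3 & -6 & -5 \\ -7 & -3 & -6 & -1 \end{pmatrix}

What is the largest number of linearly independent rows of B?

Row reduce to echelon form.
R2 ← R2 − (4/5)·R1: [0, 9, 6/5, -27/5]
R3 ← R3 + (9/5)·R1: [0, -9, -6/5, 27/5]
R4 ← R4 − (8/5)·R1: [0, 3, 2/5, -9/5]
R5 ← R5 − (7/5)·R1: [0, -3, -2/5, 9/5]
R3 ← R3 + R2: [0, 0, 0, 0]
R4 ← R4 − (1/3)·R2: [0, 0, 0, 0]
R5 ← R5 + (1/3)·R2: [0, 0, 0, 0]
Echelon form has 2 nonzero rows, so rank(B) = 2.
The rank gives the maximum number of linearly independent rows: 2.

2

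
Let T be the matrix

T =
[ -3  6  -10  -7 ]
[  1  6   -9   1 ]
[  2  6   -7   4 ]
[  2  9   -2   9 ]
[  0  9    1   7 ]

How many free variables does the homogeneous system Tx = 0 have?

1

Row reduce to echelon form.
R2 ← R2 + (1/3)·R1: [0, 8, -37/3, -4/3]
R3 ← R3 + (2/3)·R1: [0, 10, -41/3, -2/3]
R4 ← R4 + (2/3)·R1: [0, 13, -26/3, 13/3]
R3 ← R3 − (5/4)·R2: [0, 0, 7/4, 1]
R4 ← R4 − (13/8)·R2: [0, 0, 91/8, 13/2]
R5 ← R5 − (9/8)·R2: [0, 0, 119/8, 17/2]
R4 ← R4 − (13/2)·R3: [0, 0, 0, 0]
R5 ← R5 − (17/2)·R3: [0, 0, 0, 0]
3 nonzero rows, so rank(T) = 3.
T has 4 columns; by rank–nullity, nullity = 4 − 3 = 1.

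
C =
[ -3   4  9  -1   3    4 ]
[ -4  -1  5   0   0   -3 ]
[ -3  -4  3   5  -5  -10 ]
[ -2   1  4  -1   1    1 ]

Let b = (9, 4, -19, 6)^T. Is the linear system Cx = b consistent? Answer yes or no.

Row reduce the augmented matrix [C | b].
R2 ← R2 − (4/3)·R1: [0, -19/3, -7, 4/3, -4, -25/3, -8]
R3 ← R3 − R1: [0, -8, -6, 6, -8, -14, -28]
R4 ← R4 − (2/3)·R1: [0, -5/3, -2, -1/3, -1, -5/3, 0]
R3 ← R3 − (24/19)·R2: [0, 0, 54/19, 82/19, -56/19, -66/19, -340/19]
R4 ← R4 − (5/19)·R2: [0, 0, -3/19, -13/19, 1/19, 10/19, 40/19]
R4 ← R4 + (1/18)·R3: [0, 0, 0, -4/9, -1/9, 1/3, 10/9]
The echelon form has 4 nonzero rows, and every pivot lies in the first 6 columns, so rank(C) = rank([C|b]) = 4.
The system is consistent.

yes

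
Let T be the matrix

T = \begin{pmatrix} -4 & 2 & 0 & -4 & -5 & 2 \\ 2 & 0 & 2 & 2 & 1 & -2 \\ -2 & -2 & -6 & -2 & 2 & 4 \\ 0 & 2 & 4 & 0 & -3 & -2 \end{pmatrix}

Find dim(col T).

2

Row reduce to echelon form.
R2 ← R2 + (1/2)·R1: [0, 1, 2, 0, -3/2, -1]
R3 ← R3 − (1/2)·R1: [0, -3, -6, 0, 9/2, 3]
R3 ← R3 + (3)·R2: [0, 0, 0, 0, 0, 0]
R4 ← R4 − (2)·R2: [0, 0, 0, 0, 0, 0]
Echelon form has 2 nonzero rows, so rank(T) = 2.
The column space has dimension equal to the rank: 2.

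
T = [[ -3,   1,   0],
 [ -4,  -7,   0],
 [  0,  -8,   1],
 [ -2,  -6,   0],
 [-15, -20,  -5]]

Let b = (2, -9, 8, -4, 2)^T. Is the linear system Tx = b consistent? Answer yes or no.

no

Row reduce the augmented matrix [T | b].
R2 ← R2 − (4/3)·R1: [0, -25/3, 0, -35/3]
R4 ← R4 − (2/3)·R1: [0, -20/3, 0, -16/3]
R5 ← R5 − (5)·R1: [0, -25, -5, -8]
R3 ← R3 − (24/25)·R2: [0, 0, 1, 96/5]
R4 ← R4 − (4/5)·R2: [0, 0, 0, 4]
R5 ← R5 − (3)·R2: [0, 0, -5, 27]
R5 ← R5 + (5)·R3: [0, 0, 0, 123]
R5 ← R5 − (123/4)·R4: [0, 0, 0, 0]
The echelon form has 4 nonzero rows; the last pivot sits in the augmented column, so rank(T) = 3 but rank([T|b]) = 4.
Since the ranks differ, the system is inconsistent.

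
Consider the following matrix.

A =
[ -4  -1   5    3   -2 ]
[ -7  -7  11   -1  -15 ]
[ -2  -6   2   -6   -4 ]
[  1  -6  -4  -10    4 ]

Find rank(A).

Row reduce to echelon form.
R2 ← R2 − (7/4)·R1: [0, -21/4, 9/4, -25/4, -23/2]
R3 ← R3 − (1/2)·R1: [0, -11/2, -1/2, -15/2, -3]
R4 ← R4 + (1/4)·R1: [0, -25/4, -11/4, -37/4, 7/2]
R3 ← R3 − (22/21)·R2: [0, 0, -20/7, -20/21, 190/21]
R4 ← R4 − (25/21)·R2: [0, 0, -38/7, -38/21, 361/21]
R4 ← R4 − (19/10)·R3: [0, 0, 0, 0, 0]
Echelon form has 3 nonzero rows, so rank(A) = 3.

3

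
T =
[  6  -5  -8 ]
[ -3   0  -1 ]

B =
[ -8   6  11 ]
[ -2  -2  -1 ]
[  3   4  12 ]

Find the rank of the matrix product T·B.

2

First compute TB:
[[-62,  14, -25],
 [ 21, -22, -45]]
Now row reduce the product.
R2 ← R2 + (21/62)·R1: [0, -535/31, -3315/62]
2 nonzero rows, so rank(TB) = 2.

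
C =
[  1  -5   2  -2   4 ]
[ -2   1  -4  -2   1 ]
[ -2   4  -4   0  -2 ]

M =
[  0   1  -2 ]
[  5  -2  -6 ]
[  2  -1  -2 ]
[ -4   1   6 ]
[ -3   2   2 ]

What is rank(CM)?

2

First compute CM:
[[-25,  15,  20],
 [  2,   0,  -4],
 [ 18, -10, -16]]
Now row reduce the product.
R2 ← R2 + (2/25)·R1: [0, 6/5, -12/5]
R3 ← R3 + (18/25)·R1: [0, 4/5, -8/5]
R3 ← R3 − (2/3)·R2: [0, 0, 0]
2 nonzero rows, so rank(CM) = 2.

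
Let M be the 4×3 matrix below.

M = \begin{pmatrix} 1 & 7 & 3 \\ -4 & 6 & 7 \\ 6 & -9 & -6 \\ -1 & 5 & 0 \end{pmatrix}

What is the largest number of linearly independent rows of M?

3

Row reduce to echelon form.
R2 ← R2 + (4)·R1: [0, 34, 19]
R3 ← R3 − (6)·R1: [0, -51, -24]
R4 ← R4 + R1: [0, 12, 3]
R3 ← R3 + (3/2)·R2: [0, 0, 9/2]
R4 ← R4 − (6/17)·R2: [0, 0, -63/17]
R4 ← R4 + (14/17)·R3: [0, 0, 0]
Echelon form has 3 nonzero rows, so rank(M) = 3.
The rank gives the maximum number of linearly independent rows: 3.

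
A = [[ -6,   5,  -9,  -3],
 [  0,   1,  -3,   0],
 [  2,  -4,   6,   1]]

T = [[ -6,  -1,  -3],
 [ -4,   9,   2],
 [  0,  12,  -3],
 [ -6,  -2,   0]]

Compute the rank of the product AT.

3

First compute AT:
[[ 34, -51,  55],
 [ -4, -27,  11],
 [ -2,  32, -32]]
Now row reduce the product.
R2 ← R2 + (2/17)·R1: [0, -33, 297/17]
R3 ← R3 + (1/17)·R1: [0, 29, -489/17]
R3 ← R3 + (29/33)·R2: [0, 0, -228/17]
3 nonzero rows, so rank(AT) = 3.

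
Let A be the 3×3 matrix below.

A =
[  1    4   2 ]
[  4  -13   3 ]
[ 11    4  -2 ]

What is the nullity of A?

Row reduce to echelon form.
R2 ← R2 − (4)·R1: [0, -29, -5]
R3 ← R3 − (11)·R1: [0, -40, -24]
R3 ← R3 − (40/29)·R2: [0, 0, -496/29]
3 nonzero rows, so rank(A) = 3.
A has 3 columns; by rank–nullity, nullity = 3 − 3 = 0.

0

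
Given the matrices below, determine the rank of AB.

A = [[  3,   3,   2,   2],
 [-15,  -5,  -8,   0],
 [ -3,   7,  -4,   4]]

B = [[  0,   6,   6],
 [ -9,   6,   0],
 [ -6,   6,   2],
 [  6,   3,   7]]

2

First compute AB:
[[-27,  54,  36],
 [ 93, -168, -106],
 [-15,  12,   2]]
Now row reduce the product.
R2 ← R2 + (31/9)·R1: [0, 18, 18]
R3 ← R3 − (5/9)·R1: [0, -18, -18]
R3 ← R3 + R2: [0, 0, 0]
2 nonzero rows, so rank(AB) = 2.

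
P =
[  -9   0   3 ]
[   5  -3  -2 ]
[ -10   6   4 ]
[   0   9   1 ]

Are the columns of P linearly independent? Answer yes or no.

Row reduce P to echelon form.
R2 ← R2 + (5/9)·R1: [0, -3, -1/3]
R3 ← R3 − (10/9)·R1: [0, 6, 2/3]
R3 ← R3 + (2)·R2: [0, 0, 0]
R4 ← R4 + (3)·R2: [0, 0, 0]
2 pivots among 3 columns.
Only 2 < 3 pivot columns, so the columns are linearly dependent.

no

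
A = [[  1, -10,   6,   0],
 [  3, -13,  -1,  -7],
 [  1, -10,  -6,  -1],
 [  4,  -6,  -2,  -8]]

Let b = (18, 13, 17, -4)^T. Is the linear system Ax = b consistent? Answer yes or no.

Row reduce the augmented matrix [A | b].
R2 ← R2 − (3)·R1: [0, 17, -19, -7, -41]
R3 ← R3 − R1: [0, 0, -12, -1, -1]
R4 ← R4 − (4)·R1: [0, 34, -26, -8, -76]
R4 ← R4 − (2)·R2: [0, 0, 12, 6, 6]
R4 ← R4 + R3: [0, 0, 0, 5, 5]
The echelon form has 4 nonzero rows, and every pivot lies in the first 4 columns, so rank(A) = rank([A|b]) = 4.
The system is consistent.

yes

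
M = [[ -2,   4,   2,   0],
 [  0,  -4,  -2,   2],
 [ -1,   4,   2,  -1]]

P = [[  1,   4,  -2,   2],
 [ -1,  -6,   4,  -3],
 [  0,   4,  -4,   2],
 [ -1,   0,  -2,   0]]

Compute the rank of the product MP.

2

First compute MP:
[[ -6, -24,  12, -12],
 [  2,  16, -12,   8],
 [ -4, -20,  12, -10]]
Now row reduce the product.
R2 ← R2 + (1/3)·R1: [0, 8, -8, 4]
R3 ← R3 − (2/3)·R1: [0, -4, 4, -2]
R3 ← R3 + (1/2)·R2: [0, 0, 0, 0]
2 nonzero rows, so rank(MP) = 2.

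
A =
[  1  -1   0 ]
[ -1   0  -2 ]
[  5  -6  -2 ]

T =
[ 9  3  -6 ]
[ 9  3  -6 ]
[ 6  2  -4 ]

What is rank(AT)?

1

First compute AT:
[[  0,   0,   0],
 [-21,  -7,  14],
 [-21,  -7,  14]]
Now row reduce the product.
Swap R1 ↔ R2
R3 ← R3 − R1: [0, 0, 0]
1 nonzero row, so rank(AT) = 1.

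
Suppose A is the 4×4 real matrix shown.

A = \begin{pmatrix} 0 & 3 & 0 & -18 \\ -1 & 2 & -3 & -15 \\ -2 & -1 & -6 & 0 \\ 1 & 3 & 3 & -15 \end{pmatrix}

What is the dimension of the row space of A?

2

Row reduce to echelon form.
Swap R1 ↔ R2
R3 ← R3 − (2)·R1: [0, -5, 0, 30]
R4 ← R4 + R1: [0, 5, 0, -30]
R3 ← R3 + (5/3)·R2: [0, 0, 0, 0]
R4 ← R4 − (5/3)·R2: [0, 0, 0, 0]
Echelon form has 2 nonzero rows, so rank(A) = 2.
The row space has dimension equal to the rank: 2.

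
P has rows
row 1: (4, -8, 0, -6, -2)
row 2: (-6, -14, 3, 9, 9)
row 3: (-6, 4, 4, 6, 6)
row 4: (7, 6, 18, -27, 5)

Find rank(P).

Row reduce to echelon form.
R2 ← R2 + (3/2)·R1: [0, -26, 3, 0, 6]
R3 ← R3 + (3/2)·R1: [0, -8, 4, -3, 3]
R4 ← R4 − (7/4)·R1: [0, 20, 18, -33/2, 17/2]
R3 ← R3 − (4/13)·R2: [0, 0, 40/13, -3, 15/13]
R4 ← R4 + (10/13)·R2: [0, 0, 264/13, -33/2, 341/26]
R4 ← R4 − (33/5)·R3: [0, 0, 0, 33/10, 11/2]
Echelon form has 4 nonzero rows, so rank(P) = 4.

4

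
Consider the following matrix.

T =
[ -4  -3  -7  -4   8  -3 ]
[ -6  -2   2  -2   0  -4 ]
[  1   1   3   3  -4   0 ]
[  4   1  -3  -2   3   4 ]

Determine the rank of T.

Row reduce to echelon form.
R2 ← R2 − (3/2)·R1: [0, 5/2, 25/2, 4, -12, 1/2]
R3 ← R3 + (1/4)·R1: [0, 1/4, 5/4, 2, -2, -3/4]
R4 ← R4 + R1: [0, -2, -10, -6, 11, 1]
R3 ← R3 − (1/10)·R2: [0, 0, 0, 8/5, -4/5, -4/5]
R4 ← R4 + (4/5)·R2: [0, 0, 0, -14/5, 7/5, 7/5]
R4 ← R4 + (7/4)·R3: [0, 0, 0, 0, 0, 0]
Echelon form has 3 nonzero rows, so rank(T) = 3.

3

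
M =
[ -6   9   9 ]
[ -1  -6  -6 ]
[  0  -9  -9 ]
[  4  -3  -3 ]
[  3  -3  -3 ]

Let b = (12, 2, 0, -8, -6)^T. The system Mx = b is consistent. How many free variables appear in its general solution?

1

Row reduce the augmented matrix [M | b].
R2 ← R2 − (1/6)·R1: [0, -15/2, -15/2, 0]
R4 ← R4 + (2/3)·R1: [0, 3, 3, 0]
R5 ← R5 + (1/2)·R1: [0, 3/2, 3/2, 0]
R3 ← R3 − (6/5)·R2: [0, 0, 0, 0]
R4 ← R4 + (2/5)·R2: [0, 0, 0, 0]
R5 ← R5 + (1/5)·R2: [0, 0, 0, 0]
The echelon form has 2 nonzero rows, and every pivot lies in the first 3 columns, so rank(M) = rank([M|b]) = 2.
The system is consistent.
Free variables = (unknowns) − (rank) = 3 − 2 = 1.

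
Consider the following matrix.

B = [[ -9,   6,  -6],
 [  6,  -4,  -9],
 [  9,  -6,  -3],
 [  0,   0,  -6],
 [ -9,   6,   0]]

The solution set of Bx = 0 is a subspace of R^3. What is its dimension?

Row reduce to echelon form.
R2 ← R2 + (2/3)·R1: [0, 0, -13]
R3 ← R3 + R1: [0, 0, -9]
R5 ← R5 − R1: [0, 0, 6]
R3 ← R3 − (9/13)·R2: [0, 0, 0]
R4 ← R4 − (6/13)·R2: [0, 0, 0]
R5 ← R5 + (6/13)·R2: [0, 0, 0]
2 nonzero rows, so rank(B) = 2.
B has 3 columns; by rank–nullity, nullity = 3 − 2 = 1.

1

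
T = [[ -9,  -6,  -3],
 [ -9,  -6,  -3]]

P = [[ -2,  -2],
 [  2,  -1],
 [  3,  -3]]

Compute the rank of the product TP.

First compute TP:
[[ -3,  33],
 [ -3,  33]]
Now row reduce the product.
R2 ← R2 − R1: [0, 0]
1 nonzero row, so rank(TP) = 1.

1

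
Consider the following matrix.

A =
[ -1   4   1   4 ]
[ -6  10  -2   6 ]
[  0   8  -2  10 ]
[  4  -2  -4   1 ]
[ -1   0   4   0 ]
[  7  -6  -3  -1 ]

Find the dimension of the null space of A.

0

Row reduce to echelon form.
R2 ← R2 − (6)·R1: [0, -14, -8, -18]
R4 ← R4 + (4)·R1: [0, 14, 0, 17]
R5 ← R5 − R1: [0, -4, 3, -4]
R6 ← R6 + (7)·R1: [0, 22, 4, 27]
R3 ← R3 + (4/7)·R2: [0, 0, -46/7, -2/7]
R4 ← R4 + R2: [0, 0, -8, -1]
R5 ← R5 − (2/7)·R2: [0, 0, 37/7, 8/7]
R6 ← R6 + (11/7)·R2: [0, 0, -60/7, -9/7]
R4 ← R4 − (28/23)·R3: [0, 0, 0, -15/23]
R5 ← R5 + (37/46)·R3: [0, 0, 0, 21/23]
R6 ← R6 − (30/23)·R3: [0, 0, 0, -21/23]
R5 ← R5 + (7/5)·R4: [0, 0, 0, 0]
R6 ← R6 − (7/5)·R4: [0, 0, 0, 0]
4 nonzero rows, so rank(A) = 4.
A has 4 columns; by rank–nullity, nullity = 4 − 4 = 0.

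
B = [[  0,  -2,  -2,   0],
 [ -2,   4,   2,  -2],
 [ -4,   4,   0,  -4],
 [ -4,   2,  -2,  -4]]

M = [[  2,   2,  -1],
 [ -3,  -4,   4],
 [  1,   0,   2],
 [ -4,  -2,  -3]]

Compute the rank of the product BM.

2

First compute BM:
[[  4,   8, -12],
 [ -6, -16,  28],
 [ -4, -16,  32],
 [  0,  -8,  20]]
Now row reduce the product.
R2 ← R2 + (3/2)·R1: [0, -4, 10]
R3 ← R3 + R1: [0, -8, 20]
R3 ← R3 − (2)·R2: [0, 0, 0]
R4 ← R4 − (2)·R2: [0, 0, 0]
2 nonzero rows, so rank(BM) = 2.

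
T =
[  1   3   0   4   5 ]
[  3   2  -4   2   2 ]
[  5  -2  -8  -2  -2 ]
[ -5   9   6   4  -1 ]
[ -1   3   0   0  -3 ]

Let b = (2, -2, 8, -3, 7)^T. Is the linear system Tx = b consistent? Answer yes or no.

Row reduce the augmented matrix [T | b].
R2 ← R2 − (3)·R1: [0, -7, -4, -10, -13, -8]
R3 ← R3 − (5)·R1: [0, -17, -8, -22, -27, -2]
R4 ← R4 + (5)·R1: [0, 24, 6, 24, 24, 7]
R5 ← R5 + R1: [0, 6, 0, 4, 2, 9]
R3 ← R3 − (17/7)·R2: [0, 0, 12/7, 16/7, 32/7, 122/7]
R4 ← R4 + (24/7)·R2: [0, 0, -54/7, -72/7, -144/7, -143/7]
R5 ← R5 + (6/7)·R2: [0, 0, -24/7, -32/7, -64/7, 15/7]
R4 ← R4 + (9/2)·R3: [0, 0, 0, 0, 0, 58]
R5 ← R5 + (2)·R3: [0, 0, 0, 0, 0, 37]
R5 ← R5 − (37/58)·R4: [0, 0, 0, 0, 0, 0]
The echelon form has 4 nonzero rows; the last pivot sits in the augmented column, so rank(T) = 3 but rank([T|b]) = 4.
Since the ranks differ, the system is inconsistent.

no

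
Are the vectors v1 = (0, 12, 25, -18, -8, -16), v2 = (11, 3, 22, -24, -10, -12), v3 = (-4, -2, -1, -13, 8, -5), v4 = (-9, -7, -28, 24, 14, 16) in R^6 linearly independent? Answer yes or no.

yes

Form the matrix with these vectors as rows and row reduce.
Swap R1 ↔ R2
R3 ← R3 + (4/11)·R1: [0, -10/11, 7, -239/11, 48/11, -103/11]
R4 ← R4 + (9/11)·R1: [0, -50/11, -10, 48/11, 64/11, 68/11]
R3 ← R3 + (5/66)·R2: [0, 0, 587/66, -254/11, 124/33, -349/33]
R4 ← R4 + (25/66)·R2: [0, 0, -35/66, -27/11, 92/33, 4/33]
R4 ← R4 + (35/587)·R3: [0, 0, 0, -2249/587, 1768/587, -299/587]
4 nonzero rows, so the 4 vectors span a space of dimension 4.
Since 4 = 4, the vectors are linearly independent.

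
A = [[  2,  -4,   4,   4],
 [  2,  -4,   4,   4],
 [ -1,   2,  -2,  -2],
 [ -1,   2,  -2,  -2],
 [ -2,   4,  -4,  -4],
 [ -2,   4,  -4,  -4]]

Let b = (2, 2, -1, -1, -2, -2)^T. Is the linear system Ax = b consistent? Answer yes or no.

yes

Row reduce the augmented matrix [A | b].
R2 ← R2 − R1: [0, 0, 0, 0, 0]
R3 ← R3 + (1/2)·R1: [0, 0, 0, 0, 0]
R4 ← R4 + (1/2)·R1: [0, 0, 0, 0, 0]
R5 ← R5 + R1: [0, 0, 0, 0, 0]
R6 ← R6 + R1: [0, 0, 0, 0, 0]
The echelon form has 1 nonzero rows, and every pivot lies in the first 4 columns, so rank(A) = rank([A|b]) = 1.
The system is consistent.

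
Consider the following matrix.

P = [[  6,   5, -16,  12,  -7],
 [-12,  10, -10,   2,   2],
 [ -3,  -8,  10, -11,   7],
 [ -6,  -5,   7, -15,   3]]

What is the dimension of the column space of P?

Row reduce to echelon form.
R2 ← R2 + (2)·R1: [0, 20, -42, 26, -12]
R3 ← R3 + (1/2)·R1: [0, -11/2, 2, -5, 7/2]
R4 ← R4 + R1: [0, 0, -9, -3, -4]
R3 ← R3 + (11/40)·R2: [0, 0, -191/20, 43/20, 1/5]
R4 ← R4 − (180/191)·R3: [0, 0, 0, -960/191, -800/191]
Echelon form has 4 nonzero rows, so rank(P) = 4.
The column space has dimension equal to the rank: 4.

4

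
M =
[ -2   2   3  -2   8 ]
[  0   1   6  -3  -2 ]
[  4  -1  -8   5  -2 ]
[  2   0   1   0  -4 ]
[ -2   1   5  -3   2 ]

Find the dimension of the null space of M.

2

Row reduce to echelon form.
R3 ← R3 + (2)·R1: [0, 3, -2, 1, 14]
R4 ← R4 + R1: [0, 2, 4, -2, 4]
R5 ← R5 − R1: [0, -1, 2, -1, -6]
R3 ← R3 − (3)·R2: [0, 0, -20, 10, 20]
R4 ← R4 − (2)·R2: [0, 0, -8, 4, 8]
R5 ← R5 + R2: [0, 0, 8, -4, -8]
R4 ← R4 − (2/5)·R3: [0, 0, 0, 0, 0]
R5 ← R5 + (2/5)·R3: [0, 0, 0, 0, 0]
3 nonzero rows, so rank(M) = 3.
M has 5 columns; by rank–nullity, nullity = 5 − 3 = 2.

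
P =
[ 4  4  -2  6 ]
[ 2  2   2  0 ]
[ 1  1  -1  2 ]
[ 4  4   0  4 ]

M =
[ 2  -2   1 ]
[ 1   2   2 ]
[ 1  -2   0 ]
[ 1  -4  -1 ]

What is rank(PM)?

First compute PM:
[[ 16, -20,   6],
 [  8,  -4,   6],
 [  4,  -6,   1],
 [ 16, -16,   8]]
Now row reduce the product.
R2 ← R2 − (1/2)·R1: [0, 6, 3]
R3 ← R3 − (1/4)·R1: [0, -1, -1/2]
R4 ← R4 − R1: [0, 4, 2]
R3 ← R3 + (1/6)·R2: [0, 0, 0]
R4 ← R4 − (2/3)·R2: [0, 0, 0]
2 nonzero rows, so rank(PM) = 2.

2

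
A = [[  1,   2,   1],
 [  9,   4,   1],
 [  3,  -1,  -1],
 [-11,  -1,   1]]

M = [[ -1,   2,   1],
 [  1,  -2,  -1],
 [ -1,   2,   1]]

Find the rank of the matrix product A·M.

1

First compute AM:
[[  0,   0,   0],
 [ -6,  12,   6],
 [ -3,   6,   3],
 [  9, -18,  -9]]
Now row reduce the product.
Swap R1 ↔ R2
R3 ← R3 − (1/2)·R1: [0, 0, 0]
R4 ← R4 + (3/2)·R1: [0, 0, 0]
1 nonzero row, so rank(AM) = 1.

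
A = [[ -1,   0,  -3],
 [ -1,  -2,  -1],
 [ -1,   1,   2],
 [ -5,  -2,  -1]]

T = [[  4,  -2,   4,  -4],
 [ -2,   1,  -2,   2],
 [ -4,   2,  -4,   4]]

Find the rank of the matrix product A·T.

First compute AT:
[[  8,  -4,   8,  -8],
 [  4,  -2,   4,  -4],
 [-14,   7, -14,  14],
 [-12,   6, -12,  12]]
Now row reduce the product.
R2 ← R2 − (1/2)·R1: [0, 0, 0, 0]
R3 ← R3 + (7/4)·R1: [0, 0, 0, 0]
R4 ← R4 + (3/2)·R1: [0, 0, 0, 0]
1 nonzero row, so rank(AT) = 1.

1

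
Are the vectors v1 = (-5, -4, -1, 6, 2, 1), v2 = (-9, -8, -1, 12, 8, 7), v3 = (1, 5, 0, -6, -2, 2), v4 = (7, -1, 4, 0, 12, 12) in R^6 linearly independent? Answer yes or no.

no

Form the matrix with these vectors as rows and row reduce.
R2 ← R2 − (9/5)·R1: [0, -4/5, 4/5, 6/5, 22/5, 26/5]
R3 ← R3 + (1/5)·R1: [0, 21/5, -1/5, -24/5, -8/5, 11/5]
R4 ← R4 + (7/5)·R1: [0, -33/5, 13/5, 42/5, 74/5, 67/5]
R3 ← R3 + (21/4)·R2: [0, 0, 4, 3/2, 43/2, 59/2]
R4 ← R4 − (33/4)·R2: [0, 0, -4, -3/2, -43/2, -59/2]
R4 ← R4 + R3: [0, 0, 0, 0, 0, 0]
3 nonzero rows, so the 4 vectors span a space of dimension 3.
Since 3 < 4, the vectors are linearly dependent.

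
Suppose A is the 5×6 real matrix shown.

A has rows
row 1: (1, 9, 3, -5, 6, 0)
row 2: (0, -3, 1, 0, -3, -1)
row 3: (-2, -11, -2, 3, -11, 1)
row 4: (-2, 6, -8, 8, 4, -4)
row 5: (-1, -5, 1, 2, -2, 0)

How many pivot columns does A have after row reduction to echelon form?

5

Row reduce to echelon form.
R3 ← R3 + (2)·R1: [0, 7, 4, -7, 1, 1]
R4 ← R4 + (2)·R1: [0, 24, -2, -2, 16, -4]
R5 ← R5 + R1: [0, 4, 4, -3, 4, 0]
R3 ← R3 + (7/3)·R2: [0, 0, 19/3, -7, -6, -4/3]
R4 ← R4 + (8)·R2: [0, 0, 6, -2, -8, -12]
R5 ← R5 + (4/3)·R2: [0, 0, 16/3, -3, 0, -4/3]
R4 ← R4 − (18/19)·R3: [0, 0, 0, 88/19, -44/19, -204/19]
R5 ← R5 − (16/19)·R3: [0, 0, 0, 55/19, 96/19, -4/19]
R5 ← R5 − (5/8)·R4: [0, 0, 0, 0, 13/2, 13/2]
Echelon form has 5 nonzero rows, so rank(A) = 5.
Each nonzero row contributes one pivot column: 5 pivot columns.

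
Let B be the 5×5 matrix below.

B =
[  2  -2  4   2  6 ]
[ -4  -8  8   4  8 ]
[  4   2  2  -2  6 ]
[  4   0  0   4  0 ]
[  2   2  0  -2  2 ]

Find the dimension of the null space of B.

Row reduce to echelon form.
R2 ← R2 + (2)·R1: [0, -12, 16, 8, 20]
R3 ← R3 − (2)·R1: [0, 6, -6, -6, -6]
R4 ← R4 − (2)·R1: [0, 4, -8, 0, -12]
R5 ← R5 − R1: [0, 4, -4, -4, -4]
R3 ← R3 + (1/2)·R2: [0, 0, 2, -2, 4]
R4 ← R4 + (1/3)·R2: [0, 0, -8/3, 8/3, -16/3]
R5 ← R5 + (1/3)·R2: [0, 0, 4/3, -4/3, 8/3]
R4 ← R4 + (4/3)·R3: [0, 0, 0, 0, 0]
R5 ← R5 − (2/3)·R3: [0, 0, 0, 0, 0]
3 nonzero rows, so rank(B) = 3.
B has 5 columns; by rank–nullity, nullity = 5 − 3 = 2.

2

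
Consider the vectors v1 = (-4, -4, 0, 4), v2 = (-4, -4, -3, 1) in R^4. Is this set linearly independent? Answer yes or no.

Form the matrix with these vectors as rows and row reduce.
R2 ← R2 − R1: [0, 0, -3, -3]
2 nonzero rows, so the 2 vectors span a space of dimension 2.
Since 2 = 2, the vectors are linearly independent.

yes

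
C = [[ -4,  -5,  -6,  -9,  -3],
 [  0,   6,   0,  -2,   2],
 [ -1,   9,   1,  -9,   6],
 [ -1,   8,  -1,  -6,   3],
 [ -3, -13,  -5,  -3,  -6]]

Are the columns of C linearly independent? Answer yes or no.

no

Row reduce C to echelon form.
R3 ← R3 − (1/4)·R1: [0, 41/4, 5/2, -27/4, 27/4]
R4 ← R4 − (1/4)·R1: [0, 37/4, 1/2, -15/4, 15/4]
R5 ← R5 − (3/4)·R1: [0, -37/4, -1/2, 15/4, -15/4]
R3 ← R3 − (41/24)·R2: [0, 0, 5/2, -10/3, 10/3]
R4 ← R4 − (37/24)·R2: [0, 0, 1/2, -2/3, 2/3]
R5 ← R5 + (37/24)·R2: [0, 0, -1/2, 2/3, -2/3]
R4 ← R4 − (1/5)·R3: [0, 0, 0, 0, 0]
R5 ← R5 + (1/5)·R3: [0, 0, 0, 0, 0]
3 pivots among 5 columns.
Only 3 < 5 pivot columns, so the columns are linearly dependent.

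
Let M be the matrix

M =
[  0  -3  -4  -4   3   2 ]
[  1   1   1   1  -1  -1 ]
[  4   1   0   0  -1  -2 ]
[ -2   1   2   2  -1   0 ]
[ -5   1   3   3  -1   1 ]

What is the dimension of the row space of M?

2

Row reduce to echelon form.
Swap R1 ↔ R2
R3 ← R3 − (4)·R1: [0, -3, -4, -4, 3, 2]
R4 ← R4 + (2)·R1: [0, 3, 4, 4, -3, -2]
R5 ← R5 + (5)·R1: [0, 6, 8, 8, -6, -4]
R3 ← R3 − R2: [0, 0, 0, 0, 0, 0]
R4 ← R4 + R2: [0, 0, 0, 0, 0, 0]
R5 ← R5 + (2)·R2: [0, 0, 0, 0, 0, 0]
Echelon form has 2 nonzero rows, so rank(M) = 2.
The row space has dimension equal to the rank: 2.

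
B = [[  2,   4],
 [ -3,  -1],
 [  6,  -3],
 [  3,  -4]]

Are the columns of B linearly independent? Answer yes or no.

Row reduce B to echelon form.
R2 ← R2 + (3/2)·R1: [0, 5]
R3 ← R3 − (3)·R1: [0, -15]
R4 ← R4 − (3/2)·R1: [0, -10]
R3 ← R3 + (3)·R2: [0, 0]
R4 ← R4 + (2)·R2: [0, 0]
2 pivots among 2 columns.
Every column is a pivot column, so the columns are linearly independent.

yes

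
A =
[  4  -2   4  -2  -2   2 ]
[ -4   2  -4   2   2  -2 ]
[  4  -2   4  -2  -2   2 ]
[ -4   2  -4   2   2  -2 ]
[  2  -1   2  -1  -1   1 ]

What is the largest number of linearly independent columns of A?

1

Row reduce to echelon form.
R2 ← R2 + R1: [0, 0, 0, 0, 0, 0]
R3 ← R3 − R1: [0, 0, 0, 0, 0, 0]
R4 ← R4 + R1: [0, 0, 0, 0, 0, 0]
R5 ← R5 − (1/2)·R1: [0, 0, 0, 0, 0, 0]
Echelon form has 1 nonzero row, so rank(A) = 1.
The rank gives the maximum number of linearly independent columns: 1.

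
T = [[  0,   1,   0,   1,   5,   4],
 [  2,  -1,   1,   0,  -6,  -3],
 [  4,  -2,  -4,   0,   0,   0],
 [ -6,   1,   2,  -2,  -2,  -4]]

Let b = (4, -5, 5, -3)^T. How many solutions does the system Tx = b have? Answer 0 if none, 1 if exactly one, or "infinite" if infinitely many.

0

Row reduce the augmented matrix [T | b].
Swap R1 ↔ R2
R3 ← R3 − (2)·R1: [0, 0, -6, 0, 12, 6, 15]
R4 ← R4 + (3)·R1: [0, -2, 5, -2, -20, -13, -18]
R4 ← R4 + (2)·R2: [0, 0, 5, 0, -10, -5, -10]
R4 ← R4 + (5/6)·R3: [0, 0, 0, 0, 0, 0, 5/2]
The echelon form has 4 nonzero rows; the last pivot sits in the augmented column, so rank(T) = 3 but rank([T|b]) = 4.
Since the ranks differ, the system is inconsistent.
It has no solutions.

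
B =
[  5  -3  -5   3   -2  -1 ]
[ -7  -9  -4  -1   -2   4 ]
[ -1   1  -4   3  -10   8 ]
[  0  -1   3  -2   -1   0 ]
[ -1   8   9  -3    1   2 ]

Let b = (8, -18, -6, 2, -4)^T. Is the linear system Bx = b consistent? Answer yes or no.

Row reduce the augmented matrix [B | b].
R2 ← R2 + (7/5)·R1: [0, -66/5, -11, 16/5, -24/5, 13/5, -34/5]
R3 ← R3 + (1/5)·R1: [0, 2/5, -5, 18/5, -52/5, 39/5, -22/5]
R5 ← R5 + (1/5)·R1: [0, 37/5, 8, -12/5, 3/5, 9/5, -12/5]
R3 ← R3 + (1/33)·R2: [0, 0, -16/3, 122/33, -116/11, 260/33, -152/33]
R4 ← R4 − (5/66)·R2: [0, 0, 23/6, -74/33, -7/11, -13/66, 83/33]
R5 ← R5 + (37/66)·R2: [0, 0, 11/6, -20/33, -23/11, 215/66, -205/33]
R4 ← R4 + (23/32)·R3: [0, 0, 0, 73/176, -723/88, 481/88, -35/44]
R5 ← R5 + (11/32)·R3: [0, 0, 0, 117/176, -503/88, 525/88, -343/44]
R5 ← R5 − (117/73)·R4: [0, 0, 0, 0, 544/73, -204/73, -476/73]
The echelon form has 5 nonzero rows, and every pivot lies in the first 6 columns, so rank(B) = rank([B|b]) = 5.
The system is consistent.

yes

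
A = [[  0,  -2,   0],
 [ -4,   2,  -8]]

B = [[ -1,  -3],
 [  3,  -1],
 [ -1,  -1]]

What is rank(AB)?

First compute AB:
[[ -6,   2],
 [ 18,  18]]
Now row reduce the product.
R2 ← R2 + (3)·R1: [0, 24]
2 nonzero rows, so rank(AB) = 2.

2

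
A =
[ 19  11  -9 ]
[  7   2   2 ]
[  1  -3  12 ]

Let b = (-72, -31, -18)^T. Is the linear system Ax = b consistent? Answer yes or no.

Row reduce the augmented matrix [A | b].
R2 ← R2 − (7/19)·R1: [0, -39/19, 101/19, -85/19]
R3 ← R3 − (1/19)·R1: [0, -68/19, 237/19, -270/19]
R3 ← R3 − (68/39)·R2: [0, 0, 125/39, -250/39]
The echelon form has 3 nonzero rows, and every pivot lies in the first 3 columns, so rank(A) = rank([A|b]) = 3.
The system is consistent.

yes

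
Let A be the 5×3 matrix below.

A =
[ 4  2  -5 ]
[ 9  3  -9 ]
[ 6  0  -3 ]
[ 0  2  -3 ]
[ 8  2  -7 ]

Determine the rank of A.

Row reduce to echelon form.
R2 ← R2 − (9/4)·R1: [0, -3/2, 9/4]
R3 ← R3 − (3/2)·R1: [0, -3, 9/2]
R5 ← R5 − (2)·R1: [0, -2, 3]
R3 ← R3 − (2)·R2: [0, 0, 0]
R4 ← R4 + (4/3)·R2: [0, 0, 0]
R5 ← R5 − (4/3)·R2: [0, 0, 0]
Echelon form has 2 nonzero rows, so rank(A) = 2.

2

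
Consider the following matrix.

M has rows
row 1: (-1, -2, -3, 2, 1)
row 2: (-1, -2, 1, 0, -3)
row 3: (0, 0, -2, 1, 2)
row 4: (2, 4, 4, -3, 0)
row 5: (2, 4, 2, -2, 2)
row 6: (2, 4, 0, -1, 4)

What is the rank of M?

Row reduce to echelon form.
R2 ← R2 − R1: [0, 0, 4, -2, -4]
R4 ← R4 + (2)·R1: [0, 0, -2, 1, 2]
R5 ← R5 + (2)·R1: [0, 0, -4, 2, 4]
R6 ← R6 + (2)·R1: [0, 0, -6, 3, 6]
R3 ← R3 + (1/2)·R2: [0, 0, 0, 0, 0]
R4 ← R4 + (1/2)·R2: [0, 0, 0, 0, 0]
R5 ← R5 + R2: [0, 0, 0, 0, 0]
R6 ← R6 + (3/2)·R2: [0, 0, 0, 0, 0]
Echelon form has 2 nonzero rows, so rank(M) = 2.

2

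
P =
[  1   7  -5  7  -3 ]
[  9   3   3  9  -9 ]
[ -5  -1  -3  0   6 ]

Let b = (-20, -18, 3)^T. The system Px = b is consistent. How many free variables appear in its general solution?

2

Row reduce the augmented matrix [P | b].
R2 ← R2 − (9)·R1: [0, -60, 48, -54, 18, 162]
R3 ← R3 + (5)·R1: [0, 34, -28, 35, -9, -97]
R3 ← R3 + (17/30)·R2: [0, 0, -4/5, 22/5, 6/5, -26/5]
The echelon form has 3 nonzero rows, and every pivot lies in the first 5 columns, so rank(P) = rank([P|b]) = 3.
The system is consistent.
Free variables = (unknowns) − (rank) = 5 − 3 = 2.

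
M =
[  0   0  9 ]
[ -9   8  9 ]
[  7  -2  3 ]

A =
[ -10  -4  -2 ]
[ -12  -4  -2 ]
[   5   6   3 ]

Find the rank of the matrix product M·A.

2

First compute MA:
[[ 45,  54,  27],
 [ 39,  58,  29],
 [-31,  -2,  -1]]
Now row reduce the product.
R2 ← R2 − (13/15)·R1: [0, 56/5, 28/5]
R3 ← R3 + (31/45)·R1: [0, 176/5, 88/5]
R3 ← R3 − (22/7)·R2: [0, 0, 0]
2 nonzero rows, so rank(MA) = 2.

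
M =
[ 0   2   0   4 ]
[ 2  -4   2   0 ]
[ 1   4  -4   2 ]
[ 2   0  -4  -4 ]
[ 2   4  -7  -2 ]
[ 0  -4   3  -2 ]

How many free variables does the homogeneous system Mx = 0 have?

Row reduce to echelon form.
Swap R1 ↔ R2
R3 ← R3 − (1/2)·R1: [0, 6, -5, 2]
R4 ← R4 − R1: [0, 4, -6, -4]
R5 ← R5 − R1: [0, 8, -9, -2]
R3 ← R3 − (3)·R2: [0, 0, -5, -10]
R4 ← R4 − (2)·R2: [0, 0, -6, -12]
R5 ← R5 − (4)·R2: [0, 0, -9, -18]
R6 ← R6 + (2)·R2: [0, 0, 3, 6]
R4 ← R4 − (6/5)·R3: [0, 0, 0, 0]
R5 ← R5 − (9/5)·R3: [0, 0, 0, 0]
R6 ← R6 + (3/5)·R3: [0, 0, 0, 0]
3 nonzero rows, so rank(M) = 3.
M has 4 columns; by rank–nullity, nullity = 4 − 3 = 1.

1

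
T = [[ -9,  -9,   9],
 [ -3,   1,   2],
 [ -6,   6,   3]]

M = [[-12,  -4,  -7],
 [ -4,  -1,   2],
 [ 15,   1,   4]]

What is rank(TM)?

2

First compute TM:
[[279,  54,  81],
 [ 62,  13,  31],
 [ 93,  21,  66]]
Now row reduce the product.
R2 ← R2 − (2/9)·R1: [0, 1, 13]
R3 ← R3 − (1/3)·R1: [0, 3, 39]
R3 ← R3 − (3)·R2: [0, 0, 0]
2 nonzero rows, so rank(TM) = 2.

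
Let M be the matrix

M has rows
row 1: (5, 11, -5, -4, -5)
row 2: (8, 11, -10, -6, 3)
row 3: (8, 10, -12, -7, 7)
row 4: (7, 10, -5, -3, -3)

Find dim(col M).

Row reduce to echelon form.
R2 ← R2 − (8/5)·R1: [0, -33/5, -2, 2/5, 11]
R3 ← R3 − (8/5)·R1: [0, -38/5, -4, -3/5, 15]
R4 ← R4 − (7/5)·R1: [0, -27/5, 2, 13/5, 4]
R3 ← R3 − (38/33)·R2: [0, 0, -56/33, -35/33, 7/3]
R4 ← R4 − (9/11)·R2: [0, 0, 40/11, 25/11, -5]
R4 ← R4 + (15/7)·R3: [0, 0, 0, 0, 0]
Echelon form has 3 nonzero rows, so rank(M) = 3.
The column space has dimension equal to the rank: 3.

3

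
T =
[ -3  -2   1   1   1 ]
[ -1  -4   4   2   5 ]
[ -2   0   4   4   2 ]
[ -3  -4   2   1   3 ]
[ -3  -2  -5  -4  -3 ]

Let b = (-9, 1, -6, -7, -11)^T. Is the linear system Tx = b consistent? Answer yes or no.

Row reduce the augmented matrix [T | b].
R2 ← R2 − (1/3)·R1: [0, -10/3, 11/3, 5/3, 14/3, 4]
R3 ← R3 − (2/3)·R1: [0, 4/3, 10/3, 10/3, 4/3, 0]
R4 ← R4 − R1: [0, -2, 1, 0, 2, 2]
R5 ← R5 − R1: [0, 0, -6, -5, -4, -2]
R3 ← R3 + (2/5)·R2: [0, 0, 24/5, 4, 16/5, 8/5]
R4 ← R4 − (3/5)·R2: [0, 0, -6/5, -1, -4/5, -2/5]
R4 ← R4 + (1/4)·R3: [0, 0, 0, 0, 0, 0]
R5 ← R5 + (5/4)·R3: [0, 0, 0, 0, 0, 0]
The echelon form has 3 nonzero rows, and every pivot lies in the first 5 columns, so rank(T) = rank([T|b]) = 3.
The system is consistent.

yes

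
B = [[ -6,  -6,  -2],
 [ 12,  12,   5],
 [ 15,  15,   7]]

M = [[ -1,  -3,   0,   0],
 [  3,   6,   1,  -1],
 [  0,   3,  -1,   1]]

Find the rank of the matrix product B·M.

First compute BM:
[[-12, -24,  -4,   4],
 [ 24,  51,   7,  -7],
 [ 30,  66,   8,  -8]]
Now row reduce the product.
R2 ← R2 + (2)·R1: [0, 3, -1, 1]
R3 ← R3 + (5/2)·R1: [0, 6, -2, 2]
R3 ← R3 − (2)·R2: [0, 0, 0, 0]
2 nonzero rows, so rank(BM) = 2.

2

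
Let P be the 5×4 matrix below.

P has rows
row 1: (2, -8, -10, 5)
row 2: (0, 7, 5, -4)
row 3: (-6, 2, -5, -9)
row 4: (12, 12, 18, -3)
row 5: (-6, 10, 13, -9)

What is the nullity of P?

0

Row reduce to echelon form.
R3 ← R3 + (3)·R1: [0, -22, -35, 6]
R4 ← R4 − (6)·R1: [0, 60, 78, -33]
R5 ← R5 + (3)·R1: [0, -14, -17, 6]
R3 ← R3 + (22/7)·R2: [0, 0, -135/7, -46/7]
R4 ← R4 − (60/7)·R2: [0, 0, 246/7, 9/7]
R5 ← R5 + (2)·R2: [0, 0, -7, -2]
R4 ← R4 + (82/45)·R3: [0, 0, 0, -481/45]
R5 ← R5 − (49/135)·R3: [0, 0, 0, 52/135]
R5 ← R5 + (4/111)·R4: [0, 0, 0, 0]
4 nonzero rows, so rank(P) = 4.
P has 4 columns; by rank–nullity, nullity = 4 − 4 = 0.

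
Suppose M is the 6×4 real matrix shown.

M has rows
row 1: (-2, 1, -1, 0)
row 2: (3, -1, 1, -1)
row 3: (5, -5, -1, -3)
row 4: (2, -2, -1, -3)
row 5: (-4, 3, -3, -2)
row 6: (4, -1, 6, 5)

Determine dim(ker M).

0

Row reduce to echelon form.
R2 ← R2 + (3/2)·R1: [0, 1/2, -1/2, -1]
R3 ← R3 + (5/2)·R1: [0, -5/2, -7/2, -3]
R4 ← R4 + R1: [0, -1, -2, -3]
R5 ← R5 − (2)·R1: [0, 1, -1, -2]
R6 ← R6 + (2)·R1: [0, 1, 4, 5]
R3 ← R3 + (5)·R2: [0, 0, -6, -8]
R4 ← R4 + (2)·R2: [0, 0, -3, -5]
R5 ← R5 − (2)·R2: [0, 0, 0, 0]
R6 ← R6 − (2)·R2: [0, 0, 5, 7]
R4 ← R4 − (1/2)·R3: [0, 0, 0, -1]
R6 ← R6 + (5/6)·R3: [0, 0, 0, 1/3]
R6 ← R6 + (1/3)·R4: [0, 0, 0, 0]
4 nonzero rows, so rank(M) = 4.
M has 4 columns; by rank–nullity, nullity = 4 − 4 = 0.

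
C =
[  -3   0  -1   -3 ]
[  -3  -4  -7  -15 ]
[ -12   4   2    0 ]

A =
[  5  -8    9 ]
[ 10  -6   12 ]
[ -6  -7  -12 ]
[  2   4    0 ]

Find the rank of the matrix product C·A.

First compute CA:
[[-15,  19, -15],
 [-43,  37,   9],
 [-32,  58, -84]]
Now row reduce the product.
R2 ← R2 − (43/15)·R1: [0, -262/15, 52]
R3 ← R3 − (32/15)·R1: [0, 262/15, -52]
R3 ← R3 + R2: [0, 0, 0]
2 nonzero rows, so rank(CA) = 2.

2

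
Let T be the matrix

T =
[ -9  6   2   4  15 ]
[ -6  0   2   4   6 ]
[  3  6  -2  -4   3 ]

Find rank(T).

2

Row reduce to echelon form.
R2 ← R2 − (2/3)·R1: [0, -4, 2/3, 4/3, -4]
R3 ← R3 + (1/3)·R1: [0, 8, -4/3, -8/3, 8]
R3 ← R3 + (2)·R2: [0, 0, 0, 0, 0]
Echelon form has 2 nonzero rows, so rank(T) = 2.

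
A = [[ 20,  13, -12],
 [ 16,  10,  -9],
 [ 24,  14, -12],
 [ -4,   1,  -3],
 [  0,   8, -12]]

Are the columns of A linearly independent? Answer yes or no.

no

Row reduce A to echelon form.
R2 ← R2 − (4/5)·R1: [0, -2/5, 3/5]
R3 ← R3 − (6/5)·R1: [0, -8/5, 12/5]
R4 ← R4 + (1/5)·R1: [0, 18/5, -27/5]
R3 ← R3 − (4)·R2: [0, 0, 0]
R4 ← R4 + (9)·R2: [0, 0, 0]
R5 ← R5 + (20)·R2: [0, 0, 0]
2 pivots among 3 columns.
Only 2 < 3 pivot columns, so the columns are linearly dependent.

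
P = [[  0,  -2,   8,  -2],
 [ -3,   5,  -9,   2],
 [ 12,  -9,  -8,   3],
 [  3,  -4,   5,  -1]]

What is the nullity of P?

2

Row reduce to echelon form.
Swap R1 ↔ R2
R3 ← R3 + (4)·R1: [0, 11, -44, 11]
R4 ← R4 + R1: [0, 1, -4, 1]
R3 ← R3 + (11/2)·R2: [0, 0, 0, 0]
R4 ← R4 + (1/2)·R2: [0, 0, 0, 0]
2 nonzero rows, so rank(P) = 2.
P has 4 columns; by rank–nullity, nullity = 4 − 2 = 2.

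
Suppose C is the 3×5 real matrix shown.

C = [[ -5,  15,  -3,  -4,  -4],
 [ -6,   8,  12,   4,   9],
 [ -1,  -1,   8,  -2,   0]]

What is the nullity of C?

Row reduce to echelon form.
R2 ← R2 − (6/5)·R1: [0, -10, 78/5, 44/5, 69/5]
R3 ← R3 − (1/5)·R1: [0, -4, 43/5, -6/5, 4/5]
R3 ← R3 − (2/5)·R2: [0, 0, 59/25, -118/25, -118/25]
3 nonzero rows, so rank(C) = 3.
C has 5 columns; by rank–nullity, nullity = 5 − 3 = 2.

2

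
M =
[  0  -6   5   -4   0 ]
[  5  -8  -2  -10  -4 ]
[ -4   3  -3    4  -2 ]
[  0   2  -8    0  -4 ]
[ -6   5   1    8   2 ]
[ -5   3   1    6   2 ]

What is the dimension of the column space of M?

Row reduce to echelon form.
Swap R1 ↔ R2
R3 ← R3 + (4/5)·R1: [0, -17/5, -23/5, -4, -26/5]
R5 ← R5 + (6/5)·R1: [0, -23/5, -7/5, -4, -14/5]
R6 ← R6 + R1: [0, -5, -1, -4, -2]
R3 ← R3 − (17/30)·R2: [0, 0, -223/30, -26/15, -26/5]
R4 ← R4 + (1/3)·R2: [0, 0, -19/3, -4/3, -4]
R5 ← R5 − (23/30)·R2: [0, 0, -157/30, -14/15, -14/5]
R6 ← R6 − (5/6)·R2: [0, 0, -31/6, -2/3, -2]
R4 ← R4 − (190/223)·R3: [0, 0, 0, 32/223, 96/223]
R5 ← R5 − (157/223)·R3: [0, 0, 0, 64/223, 192/223]
R6 ← R6 − (155/223)·R3: [0, 0, 0, 120/223, 360/223]
R5 ← R5 − (2)·R4: [0, 0, 0, 0, 0]
R6 ← R6 − (15/4)·R4: [0, 0, 0, 0, 0]
Echelon form has 4 nonzero rows, so rank(M) = 4.
The column space has dimension equal to the rank: 4.

4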